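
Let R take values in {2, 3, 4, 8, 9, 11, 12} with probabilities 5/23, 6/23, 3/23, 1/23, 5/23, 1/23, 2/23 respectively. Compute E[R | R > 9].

P(R > 9) = 3/23.
Σ over the event: 11·1/23 + 12·2/23 = 35/23.
E[R | R > 9] = (35/23) / (3/23) = 35/3.

35/3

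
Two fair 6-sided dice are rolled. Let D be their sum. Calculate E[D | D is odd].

P(D is odd) = 1/2.
Σ over the event: 3·1/18 + 5·1/9 + 7·1/6 + 9·1/9 + 11·1/18 = 7/2.
E[D | D is odd] = (7/2) / (1/2) = 7.

7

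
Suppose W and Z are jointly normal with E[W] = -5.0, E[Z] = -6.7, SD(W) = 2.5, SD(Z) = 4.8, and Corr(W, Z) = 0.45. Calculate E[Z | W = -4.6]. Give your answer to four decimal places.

-6.3544

For a bivariate normal, E[Z | W=x] = μ_Z + ρ·(σ_Z/σ_W)·(x − μ_W).
E[Z | W=-4.6] = -6.7 + (0.45)·(4.8/2.5)·(-4.6 − (-5.0)) = -6.7 + (0.864)·(0.4) = -6.3544.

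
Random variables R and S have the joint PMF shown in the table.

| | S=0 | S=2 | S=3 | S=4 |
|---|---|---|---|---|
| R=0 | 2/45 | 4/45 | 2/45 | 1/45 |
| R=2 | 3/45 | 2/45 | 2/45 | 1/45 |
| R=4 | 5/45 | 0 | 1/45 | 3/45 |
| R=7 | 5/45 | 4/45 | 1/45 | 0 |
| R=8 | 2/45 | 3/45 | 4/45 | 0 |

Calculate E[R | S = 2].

P(S = 2) = 13/45.
Σ R·P over the event = 0·(4/45) + 2·(2/45) + 7·(4/45) + 8·(3/45) = 56/45.
E[R | S = 2] = (56/45) / (13/45) = 56/13.

56/13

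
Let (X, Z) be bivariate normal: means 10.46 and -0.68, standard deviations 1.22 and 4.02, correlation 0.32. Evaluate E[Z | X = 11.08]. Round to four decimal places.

-0.0263

The regression of Z on X has slope ρ·σ_Z/σ_X and passes through (μ_X, μ_Z).
E[Z | X=11.08] = -0.68 + (0.32)·(4.02/1.22)·(11.08 − (10.46)) = -0.68 + (1.0544)·(0.62) = -0.0263.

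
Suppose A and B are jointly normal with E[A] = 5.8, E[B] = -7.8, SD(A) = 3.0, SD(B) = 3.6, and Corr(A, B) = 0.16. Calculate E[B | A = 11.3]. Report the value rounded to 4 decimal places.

For a bivariate normal, E[B | A=x] = μ_B + ρ·(σ_B/σ_A)·(x − μ_A).
E[B | A=11.3] = -7.8 + (0.16)·(3.6/3.0)·(11.3 − (5.8)) = -7.8 + (0.192)·(5.5) = -6.7440.

-6.7440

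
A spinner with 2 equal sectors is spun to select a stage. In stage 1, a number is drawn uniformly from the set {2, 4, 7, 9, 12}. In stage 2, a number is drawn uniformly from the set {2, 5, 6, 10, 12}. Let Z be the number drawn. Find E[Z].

E[Z | stage 1] = (2+4+7+9+12)/5 = 34/5.
E[Z | stage 2] = (2+5+6+10+12)/5 = 7.
By the law of total expectation,
E[Z] = (1/2)·(34/5) + (1/2)·(7) = 69/10.

69/10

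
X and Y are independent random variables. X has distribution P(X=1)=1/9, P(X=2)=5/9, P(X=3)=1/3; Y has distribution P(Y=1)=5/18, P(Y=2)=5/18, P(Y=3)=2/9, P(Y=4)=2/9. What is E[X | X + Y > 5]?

28/11

P(X + Y > 5) = 22/81.
Summing X·P(x,y) over outcomes with X + Y > 5 gives 56/81.
E[X | X + Y > 5] = (56/81) / (22/81) = 28/11.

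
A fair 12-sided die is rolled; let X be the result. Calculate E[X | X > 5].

9

Given X > 5, X is equally likely to be any of {6, 7, 8, 9, 10, 11, 12}.
E[X | X > 5] = (6 + 7 + 8 + 9 + 10 + 11 + 12) / 7 = 9.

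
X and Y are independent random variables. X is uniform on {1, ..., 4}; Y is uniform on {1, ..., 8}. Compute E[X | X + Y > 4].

P(X + Y > 4) = 13/16.
Summing X·P(x,y) over outcomes with X + Y > 4 gives 35/16.
E[X | X + Y > 4] = (35/16) / (13/16) = 35/13.

35/13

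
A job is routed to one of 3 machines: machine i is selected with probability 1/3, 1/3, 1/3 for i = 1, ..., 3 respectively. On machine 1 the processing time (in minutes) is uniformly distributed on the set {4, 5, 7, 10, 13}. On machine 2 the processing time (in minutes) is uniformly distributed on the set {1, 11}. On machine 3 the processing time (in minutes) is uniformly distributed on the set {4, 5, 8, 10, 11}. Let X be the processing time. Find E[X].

107/15

E[X | machine 1] = (4+5+7+10+13)/5 = 39/5.
E[X | machine 2] = (1+11)/2 = 6.
E[X | machine 3] = (4+5+8+10+11)/5 = 38/5.
E[X] = (1/3)·(39/5) + (1/3)·(6) + (1/3)·(38/5) = 107/15.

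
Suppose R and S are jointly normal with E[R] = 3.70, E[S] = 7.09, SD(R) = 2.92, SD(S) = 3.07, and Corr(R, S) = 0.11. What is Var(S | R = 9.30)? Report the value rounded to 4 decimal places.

9.3109

Var(S | R=x) = (1 − ρ²)·σ_S².
Var(S | R=9.30) = (3.07)²·(1 − (0.11)²) = 9.4249·0.9879 = 9.3109.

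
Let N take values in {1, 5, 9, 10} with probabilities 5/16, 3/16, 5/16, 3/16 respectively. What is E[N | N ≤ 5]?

P(N ≤ 5) = 1/2.
Σ over the event: 1·5/16 + 5·3/16 = 5/4.
E[N | N ≤ 5] = (5/4) / (1/2) = 5/2.

5/2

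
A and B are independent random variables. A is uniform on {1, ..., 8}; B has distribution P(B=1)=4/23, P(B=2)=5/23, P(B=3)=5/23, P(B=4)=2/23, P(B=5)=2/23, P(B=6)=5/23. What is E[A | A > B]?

624/107

P(A > B) = 107/184.
Summing A·P(x,y) over outcomes with A > B gives 78/23.
E[A | A > B] = (78/23) / (107/184) = 624/107.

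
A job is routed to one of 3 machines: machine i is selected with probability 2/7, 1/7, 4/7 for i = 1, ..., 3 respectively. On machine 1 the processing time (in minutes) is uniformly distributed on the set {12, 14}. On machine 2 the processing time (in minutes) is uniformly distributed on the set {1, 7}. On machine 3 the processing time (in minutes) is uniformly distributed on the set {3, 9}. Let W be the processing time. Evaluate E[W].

54/7

E[W | machine 1] = (12+14)/2 = 13.
E[W | machine 2] = (1+7)/2 = 4.
E[W | machine 3] = (3+9)/2 = 6.
By the law of total expectation,
E[W] = (2/7)·(13) + (1/7)·(4) + (4/7)·(6) = 54/7.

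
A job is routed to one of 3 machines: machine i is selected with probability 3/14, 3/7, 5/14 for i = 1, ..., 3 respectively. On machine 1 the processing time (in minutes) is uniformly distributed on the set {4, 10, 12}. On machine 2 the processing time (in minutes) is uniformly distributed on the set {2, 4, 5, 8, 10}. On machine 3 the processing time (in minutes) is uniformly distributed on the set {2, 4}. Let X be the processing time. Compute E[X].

379/70

E[X | machine 1] = (4+10+12)/3 = 26/3.
E[X | machine 2] = (2+4+5+8+10)/5 = 29/5.
E[X | machine 3] = (2+4)/2 = 3.
E[X] = (3/14)·(26/3) + (3/7)·(29/5) + (5/14)·(3) = 379/70.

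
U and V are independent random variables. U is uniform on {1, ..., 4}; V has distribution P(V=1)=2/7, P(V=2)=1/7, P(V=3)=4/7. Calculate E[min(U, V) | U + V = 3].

P(U + V = 3) = 3/28.
Summing min(U,V)·P(x,y) over outcomes with U + V = 3 gives 3/28.
E[min(U, V) | U + V = 3] = (3/28) / (3/28) = 1.

1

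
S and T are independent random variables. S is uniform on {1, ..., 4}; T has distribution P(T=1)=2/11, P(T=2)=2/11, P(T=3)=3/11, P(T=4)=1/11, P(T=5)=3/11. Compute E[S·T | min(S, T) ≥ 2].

32/3

P(min(S, T) ≥ 2) = 27/44.
Summing ST·P(x,y) over outcomes with min(S, T) ≥ 2 gives 72/11.
E[S·T | min(S, T) ≥ 2] = (72/11) / (27/44) = 32/3.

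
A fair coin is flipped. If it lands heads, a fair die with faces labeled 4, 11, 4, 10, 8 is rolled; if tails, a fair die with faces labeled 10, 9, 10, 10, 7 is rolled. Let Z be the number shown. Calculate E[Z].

83/10

E[Z | heads] = (4+11+4+10+8)/5 = 37/5.
E[Z | tails] = (10+9+10+10+7)/5 = 46/5.
E[Z] = (1/2)·(37/5) + (1/2)·(46/5) = 83/10.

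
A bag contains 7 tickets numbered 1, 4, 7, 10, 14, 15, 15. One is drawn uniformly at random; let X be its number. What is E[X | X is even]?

28/3

P(X is even) = 3/7.
Σ over the event: 4·1/7 + 10·1/7 + 14·1/7 = 4.
E[X | X is even] = (4) / (3/7) = 28/3.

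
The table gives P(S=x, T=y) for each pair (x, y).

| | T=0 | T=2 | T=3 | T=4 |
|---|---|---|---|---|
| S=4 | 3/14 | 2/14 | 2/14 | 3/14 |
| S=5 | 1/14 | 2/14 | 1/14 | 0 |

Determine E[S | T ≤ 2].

P(T ≤ 2) = 4/7.
Σ S·P over the event = 4·(3/14) + 4·(2/14) + 5·(1/14) + 5·(2/14) = 5/2.
E[S | T ≤ 2] = (5/2) / (4/7) = 35/8.

35/8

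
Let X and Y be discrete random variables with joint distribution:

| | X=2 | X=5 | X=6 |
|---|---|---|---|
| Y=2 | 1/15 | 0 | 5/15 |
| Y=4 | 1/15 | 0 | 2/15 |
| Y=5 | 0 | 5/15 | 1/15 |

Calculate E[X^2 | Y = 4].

76/3

P(Y = 4) = 1/5.
Summing X^2·P(X=x,Y=y) over the conditioning event gives 76/15.
E[X^2 | Y = 4] = (76/15) / (1/5) = 76/3.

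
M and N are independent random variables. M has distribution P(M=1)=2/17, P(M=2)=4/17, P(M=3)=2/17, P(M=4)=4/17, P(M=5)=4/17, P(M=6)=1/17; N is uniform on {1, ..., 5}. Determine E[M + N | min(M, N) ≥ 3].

P(min(M, N) ≥ 3) = 33/85.
Summing (M+N)·P(x,y) over outcomes with min(M, N) ≥ 3 gives 276/85.
E[M + N | min(M, N) ≥ 3] = (276/85) / (33/85) = 92/11.

92/11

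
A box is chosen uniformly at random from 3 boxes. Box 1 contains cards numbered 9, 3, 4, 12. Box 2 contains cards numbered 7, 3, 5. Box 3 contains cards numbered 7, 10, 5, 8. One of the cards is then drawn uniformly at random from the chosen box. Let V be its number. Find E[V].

E[V | box 1] = (9+3+4+12)/4 = 7.
E[V | box 2] = (7+3+5)/3 = 5.
E[V | box 3] = (7+10+5+8)/4 = 15/2.
By the law of total expectation,
E[V] = (1/3)·(7) + (1/3)·(5) + (1/3)·(15/2) = 13/2.

13/2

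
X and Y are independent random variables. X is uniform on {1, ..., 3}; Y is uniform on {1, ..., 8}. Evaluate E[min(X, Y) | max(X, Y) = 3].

9/5

P(max(X, Y) = 3) = 5/24.
Summing min(X,Y)·P(x,y) over outcomes with max(X, Y) = 3 gives 3/8.
E[min(X, Y) | max(X, Y) = 3] = (3/8) / (5/24) = 9/5.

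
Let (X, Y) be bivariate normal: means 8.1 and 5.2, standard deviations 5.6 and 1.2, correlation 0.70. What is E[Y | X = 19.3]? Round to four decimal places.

6.8800

The regression of Y on X has slope ρ·σ_Y/σ_X and passes through (μ_X, μ_Y).
E[Y | X=19.3] = 5.2 + (0.70)·(1.2/5.6)·(19.3 − (8.1)) = 5.2 + (0.15)·(11.2) = 6.8800.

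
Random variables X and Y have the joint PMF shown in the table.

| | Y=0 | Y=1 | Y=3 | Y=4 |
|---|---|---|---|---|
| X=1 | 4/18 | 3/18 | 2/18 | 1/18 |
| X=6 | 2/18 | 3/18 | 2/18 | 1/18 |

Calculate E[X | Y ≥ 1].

P(Y ≥ 1) = 2/3.
Summing X·P(X=x,Y=y) over the conditioning event gives 7/3.
E[X | Y ≥ 1] = (7/3) / (2/3) = 7/2.

7/2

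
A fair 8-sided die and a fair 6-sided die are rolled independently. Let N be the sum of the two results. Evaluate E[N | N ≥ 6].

P(N ≥ 6) = 19/24.
E[N | N ≥ 6] = (43/6) / (19/24) = 172/19.

172/19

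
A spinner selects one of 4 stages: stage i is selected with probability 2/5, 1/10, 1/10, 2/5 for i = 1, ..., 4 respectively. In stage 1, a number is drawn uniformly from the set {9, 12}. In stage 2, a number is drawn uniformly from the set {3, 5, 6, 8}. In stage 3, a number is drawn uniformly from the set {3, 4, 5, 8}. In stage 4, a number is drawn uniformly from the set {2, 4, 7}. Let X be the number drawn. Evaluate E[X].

E[X | stage 1] = (9+12)/2 = 21/2.
E[X | stage 2] = (3+5+6+8)/4 = 11/2.
E[X | stage 3] = (3+4+5+8)/4 = 5.
E[X | stage 4] = (2+4+7)/3 = 13/3.
E[X] = (2/5)·(21/2) + (1/10)·(11/2) + (1/10)·(5) + (2/5)·(13/3) = 419/60.

419/60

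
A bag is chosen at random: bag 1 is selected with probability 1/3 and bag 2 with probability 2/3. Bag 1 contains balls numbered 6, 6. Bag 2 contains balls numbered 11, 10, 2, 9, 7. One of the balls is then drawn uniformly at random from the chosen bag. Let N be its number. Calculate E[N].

36/5

E[N | bag 1] = (6+6)/2 = 6.
E[N | bag 2] = (11+10+2+9+7)/5 = 39/5.
By the law of total expectation,
E[N] = (1/3)·(6) + (2/3)·(39/5) = 36/5.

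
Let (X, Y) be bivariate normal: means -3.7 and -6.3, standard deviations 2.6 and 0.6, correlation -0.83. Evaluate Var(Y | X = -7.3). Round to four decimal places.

0.1120

Var(Y | X=x) = (1 − ρ²)·σ_Y².
Var(Y | X=-7.3) = (0.6)²·(1 − (-0.83)²) = 0.36·0.3111 = 0.1120.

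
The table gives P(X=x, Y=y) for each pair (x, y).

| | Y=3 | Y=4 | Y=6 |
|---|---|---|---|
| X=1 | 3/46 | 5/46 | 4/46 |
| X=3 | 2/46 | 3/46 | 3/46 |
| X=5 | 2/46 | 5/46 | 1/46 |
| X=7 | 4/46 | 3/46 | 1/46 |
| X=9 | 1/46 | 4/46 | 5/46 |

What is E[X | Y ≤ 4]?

19/4

P(Y ≤ 4) = 16/23.
Summing X·P(X=x,Y=y) over the conditioning event gives 76/23.
E[X | Y ≤ 4] = (76/23) / (16/23) = 19/4.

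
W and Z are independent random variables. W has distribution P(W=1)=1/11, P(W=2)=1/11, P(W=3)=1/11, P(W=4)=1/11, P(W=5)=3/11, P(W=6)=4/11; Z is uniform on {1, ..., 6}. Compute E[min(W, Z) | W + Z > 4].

P(W + Z > 4) = 10/11.
Summing min(W,Z)·P(x,y) over outcomes with W + Z > 4 gives 17/6.
E[min(W, Z) | W + Z > 4] = (17/6) / (10/11) = 187/60.

187/60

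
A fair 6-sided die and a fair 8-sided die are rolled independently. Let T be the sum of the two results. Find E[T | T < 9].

P(T < 9) = 9/16.
Σ over the event: 2·1/48 + 3·1/24 + 4·1/16 + 5·1/12 + 6·5/48 + 7·1/8 + 8·1/8 = 10/3.
E[T | T < 9] = (10/3) / (9/16) = 160/27.

160/27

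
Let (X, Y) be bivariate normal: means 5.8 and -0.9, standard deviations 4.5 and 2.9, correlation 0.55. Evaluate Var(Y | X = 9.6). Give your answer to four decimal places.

5.8660

Var(Y | X=x) = (1 − ρ²)·σ_Y².
Var(Y | X=9.6) = (2.9)²·(1 − (0.55)²) = 8.41·0.6975 = 5.8660.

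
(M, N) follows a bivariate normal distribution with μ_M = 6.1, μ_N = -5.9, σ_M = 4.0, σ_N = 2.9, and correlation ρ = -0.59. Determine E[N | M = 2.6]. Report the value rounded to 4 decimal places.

E[N | M=x] = μ_N + ρ(σ_N/σ_M)(x − μ_M) for jointly normal variables.
E[N | M=2.6] = -5.9 + (-0.59)·(2.9/4.0)·(2.6 − (6.1)) = -5.9 + (-0.42775)·(-3.5) = -4.4029.

-4.4029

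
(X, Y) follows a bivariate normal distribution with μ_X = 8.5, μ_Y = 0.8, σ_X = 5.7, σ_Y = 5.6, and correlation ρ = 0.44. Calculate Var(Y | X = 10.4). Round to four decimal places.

For a bivariate normal, Var(Y | X=x) = σ_Y²(1 − ρ²).
Var(Y | X=10.4) = (5.6)²·(1 − (0.44)²) = 31.36·0.8064 = 25.2887.

25.2887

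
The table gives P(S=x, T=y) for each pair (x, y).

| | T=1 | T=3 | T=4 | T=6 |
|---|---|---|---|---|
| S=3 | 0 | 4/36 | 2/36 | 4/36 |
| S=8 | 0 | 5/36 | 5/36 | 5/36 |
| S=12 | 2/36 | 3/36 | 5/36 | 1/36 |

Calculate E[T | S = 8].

P(S = 8) = 5/12.
Σ T·P over the event = 3·(5/36) + 4·(5/36) + 6·(5/36) = 65/36.
E[T | S = 8] = (65/36) / (5/12) = 13/3.

13/3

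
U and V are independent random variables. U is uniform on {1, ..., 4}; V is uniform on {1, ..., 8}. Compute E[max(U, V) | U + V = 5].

Outcomes with U + V = 5: (1,4), (2,3), (3,2), (4,1), each with probability 1/32.
E[max(U, V) | U + V = 5] = (4 + 3 + 3 + 4) / 4 = 7/2.

7/2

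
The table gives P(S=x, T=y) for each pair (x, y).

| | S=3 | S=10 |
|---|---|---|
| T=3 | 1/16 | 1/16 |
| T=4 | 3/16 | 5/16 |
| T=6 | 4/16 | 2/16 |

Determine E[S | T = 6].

16/3

P(T = 6) = 3/8.
Σ S·P over the event = 3·(4/16) + 10·(2/16) = 2.
E[S | T = 6] = (2) / (3/8) = 16/3.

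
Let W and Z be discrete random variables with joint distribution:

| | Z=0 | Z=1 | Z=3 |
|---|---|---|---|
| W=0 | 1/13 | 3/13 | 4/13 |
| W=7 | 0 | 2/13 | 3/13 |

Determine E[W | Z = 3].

3

P(Z = 3) = 7/13.
Σ W·P over the event = 0·(4/13) + 7·(3/13) = 21/13.
E[W | Z = 3] = (21/13) / (7/13) = 3.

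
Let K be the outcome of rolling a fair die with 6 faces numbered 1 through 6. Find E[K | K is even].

4

Given K is even, K is equally likely to be any of {2, 4, 6}.
E[K | K is even] = (2 + 4 + 6) / 3 = 4.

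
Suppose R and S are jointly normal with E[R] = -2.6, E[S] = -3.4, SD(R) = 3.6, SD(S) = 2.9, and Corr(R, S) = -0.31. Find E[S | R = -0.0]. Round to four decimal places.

The regression of S on R has slope ρ·σ_S/σ_R and passes through (μ_R, μ_S).
E[S | R=-0.0] = -3.4 + (-0.31)·(2.9/3.6)·(-0.0 − (-2.6)) = -3.4 + (-0.24972)·(2.6) = -4.0493.

-4.0493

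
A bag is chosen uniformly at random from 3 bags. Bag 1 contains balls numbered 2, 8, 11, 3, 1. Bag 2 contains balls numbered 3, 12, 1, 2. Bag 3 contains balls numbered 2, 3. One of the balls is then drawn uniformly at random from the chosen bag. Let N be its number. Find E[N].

E[N | bag 1] = (2+8+11+3+1)/5 = 5.
E[N | bag 2] = (3+12+1+2)/4 = 9/2.
E[N | bag 3] = (2+3)/2 = 5/2.
By the law of total expectation,
E[N] = (1/3)·(5) + (1/3)·(9/2) + (1/3)·(5/2) = 4.

4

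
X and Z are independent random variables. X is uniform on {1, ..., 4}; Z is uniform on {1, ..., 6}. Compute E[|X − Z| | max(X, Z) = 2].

2/3

Outcomes with max(X, Z) = 2: (1,2), (2,1), (2,2), each with probability 1/24.
E[|X − Z| | max(X, Z) = 2] = (1 + 1 + 0) / 3 = 2/3.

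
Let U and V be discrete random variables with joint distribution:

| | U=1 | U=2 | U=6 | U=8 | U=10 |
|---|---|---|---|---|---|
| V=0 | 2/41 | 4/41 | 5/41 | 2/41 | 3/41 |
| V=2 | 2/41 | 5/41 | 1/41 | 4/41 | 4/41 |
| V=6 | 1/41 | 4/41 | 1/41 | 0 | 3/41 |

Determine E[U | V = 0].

P(V = 0) = 16/41.
Summing U·P(U=x,V=y) over the conditioning event gives 86/41.
E[U | V = 0] = (86/41) / (16/41) = 43/8.

43/8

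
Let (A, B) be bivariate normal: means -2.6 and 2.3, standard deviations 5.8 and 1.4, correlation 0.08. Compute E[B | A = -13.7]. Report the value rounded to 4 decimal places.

2.0857

The regression of B on A has slope ρ·σ_B/σ_A and passes through (μ_A, μ_B).
E[B | A=-13.7] = 2.3 + (0.08)·(1.4/5.8)·(-13.7 − (-2.6)) = 2.3 + (0.01931)·(-11.1) = 2.0857.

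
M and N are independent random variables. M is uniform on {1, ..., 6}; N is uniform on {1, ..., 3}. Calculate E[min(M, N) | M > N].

P(M > N) = 2/3.
Summing min(M,N)·P(x,y) over outcomes with M > N gives 11/9.
E[min(M, N) | M > N] = (11/9) / (2/3) = 11/6.

11/6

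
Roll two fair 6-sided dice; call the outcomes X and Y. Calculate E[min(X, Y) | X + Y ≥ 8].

P(X + Y ≥ 8) = 5/12.
Summing min(X,Y)·P(x,y) over outcomes with X + Y ≥ 8 gives 19/12.
E[min(X, Y) | X + Y ≥ 8] = (19/12) / (5/12) = 19/5.

19/5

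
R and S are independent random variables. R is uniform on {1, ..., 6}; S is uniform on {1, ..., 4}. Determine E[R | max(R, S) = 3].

Outcomes with max(R, S) = 3: (1,3), (2,3), (3,1), (3,2), (3,3), each with probability 1/24.
E[R | max(R, S) = 3] = (1 + 2 + 3 + 3 + 3) / 5 = 12/5.

12/5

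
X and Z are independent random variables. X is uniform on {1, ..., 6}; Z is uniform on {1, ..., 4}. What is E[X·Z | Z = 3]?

Outcomes with Z = 3: (1,3), (2,3), (3,3), (4,3), (5,3), (6,3), each with probability 1/24.
E[X·Z | Z = 3] = (3 + 6 + 9 + 12 + 15 + 18) / 6 = 21/2.

21/2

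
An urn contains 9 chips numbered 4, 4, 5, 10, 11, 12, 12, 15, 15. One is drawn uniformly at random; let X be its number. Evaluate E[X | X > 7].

25/2

P(X > 7) = 2/3.
Σ over the event: 10·1/9 + 11·1/9 + 12·2/9 + 15·2/9 = 25/3.
E[X | X > 7] = (25/3) / (2/3) = 25/2.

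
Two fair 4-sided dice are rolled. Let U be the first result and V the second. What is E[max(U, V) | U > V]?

10/3

Outcomes with U > V: (2,1), (3,1), (3,2), (4,1), (4,2), (4,3), each with probability 1/16.
E[max(U, V) | U > V] = (2 + 3 + 3 + 4 + 4 + 4) / 6 = 10/3.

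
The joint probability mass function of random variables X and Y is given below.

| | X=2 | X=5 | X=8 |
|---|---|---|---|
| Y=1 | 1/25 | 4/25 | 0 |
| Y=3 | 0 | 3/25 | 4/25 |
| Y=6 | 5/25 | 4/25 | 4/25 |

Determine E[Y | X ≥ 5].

73/19

P(X ≥ 5) = 19/25.
Σ Y·P over the event = 1·(4/25) + 3·(3/25) + 6·(4/25) + 3·(4/25) + 6·(4/25) = 73/25.
E[Y | X ≥ 5] = (73/25) / (19/25) = 73/19.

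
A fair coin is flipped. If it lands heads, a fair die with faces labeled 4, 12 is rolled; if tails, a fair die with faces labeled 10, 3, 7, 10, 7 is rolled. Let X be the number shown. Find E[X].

E[X | heads] = (4+12)/2 = 8.
E[X | tails] = (10+3+7+10+7)/5 = 37/5.
By the law of total expectation,
E[X] = (1/2)·(8) + (1/2)·(37/5) = 77/10.

77/10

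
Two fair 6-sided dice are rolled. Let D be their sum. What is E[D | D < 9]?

P(D < 9) = 13/18.
Σ over the event: 2·1/36 + 3·1/18 + 4·1/12 + 5·1/9 + 6·5/36 + 7·1/6 + 8·5/36 = 38/9.
E[D | D < 9] = (38/9) / (13/18) = 76/13.

76/13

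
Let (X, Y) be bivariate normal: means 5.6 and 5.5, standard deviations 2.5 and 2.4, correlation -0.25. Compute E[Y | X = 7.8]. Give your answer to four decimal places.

For a bivariate normal, E[Y | X=x] = μ_Y + ρ·(σ_Y/σ_X)·(x − μ_X).
E[Y | X=7.8] = 5.5 + (-0.25)·(2.4/2.5)·(7.8 − (5.6)) = 5.5 + (-0.24)·(2.2) = 4.9720.

4.9720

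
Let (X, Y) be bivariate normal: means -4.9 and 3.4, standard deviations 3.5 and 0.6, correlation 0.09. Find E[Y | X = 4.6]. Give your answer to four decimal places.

3.5466

The regression of Y on X has slope ρ·σ_Y/σ_X and passes through (μ_X, μ_Y).
E[Y | X=4.6] = 3.4 + (0.09)·(0.6/3.5)·(4.6 − (-4.9)) = 3.4 + (0.015429)·(9.5) = 3.5466.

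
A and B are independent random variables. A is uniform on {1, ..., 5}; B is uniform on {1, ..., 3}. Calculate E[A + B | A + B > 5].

20/3

Outcomes with A + B > 5: (3,3), (4,2), (4,3), (5,1), (5,2), (5,3), each with probability 1/15.
E[A + B | A + B > 5] = (6 + 6 + 7 + 6 + 7 + 8) / 6 = 20/3.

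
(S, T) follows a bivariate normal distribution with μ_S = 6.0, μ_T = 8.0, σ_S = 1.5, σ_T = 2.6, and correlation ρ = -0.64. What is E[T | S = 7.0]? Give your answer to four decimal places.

For a bivariate normal, E[T | S=x] = μ_T + ρ·(σ_T/σ_S)·(x − μ_S).
E[T | S=7.0] = 8.0 + (-0.64)·(2.6/1.5)·(7.0 − (6.0)) = 8.0 + (-1.1093)·(1) = 6.8907.

6.8907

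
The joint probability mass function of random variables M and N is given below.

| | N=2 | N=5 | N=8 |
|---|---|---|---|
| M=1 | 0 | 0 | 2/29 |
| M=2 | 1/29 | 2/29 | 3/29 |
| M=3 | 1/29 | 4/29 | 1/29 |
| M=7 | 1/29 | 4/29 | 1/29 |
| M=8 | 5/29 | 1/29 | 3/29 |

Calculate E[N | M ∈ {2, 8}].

5

P(M ∈ {2, 8}) = 15/29.
Σ N·P over the event = 2·(1/29) + 5·(2/29) + 8·(3/29) + 2·(5/29) + 5·(1/29) + 8·(3/29) = 75/29.
E[N | M ∈ {2, 8}] = (75/29) / (15/29) = 5.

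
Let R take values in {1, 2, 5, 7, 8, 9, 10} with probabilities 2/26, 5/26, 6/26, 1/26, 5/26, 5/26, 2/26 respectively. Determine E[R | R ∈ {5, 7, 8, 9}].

122/17

P(R ∈ {5, 7, 8, 9}) = 17/26.
Σ over the event: 5·3/13 + 7·1/26 + 8·5/26 + 9·5/26 = 61/13.
E[R | R ∈ {5, 7, 8, 9}] = (61/13) / (17/26) = 122/17.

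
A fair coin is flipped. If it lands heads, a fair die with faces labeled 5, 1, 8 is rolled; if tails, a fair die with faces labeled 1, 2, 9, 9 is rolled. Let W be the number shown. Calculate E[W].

119/24

E[W | heads] = (5+1+8)/3 = 14/3.
E[W | tails] = (1+2+9+9)/4 = 21/4.
E[W] = (1/2)·(14/3) + (1/2)·(21/4) = 119/24.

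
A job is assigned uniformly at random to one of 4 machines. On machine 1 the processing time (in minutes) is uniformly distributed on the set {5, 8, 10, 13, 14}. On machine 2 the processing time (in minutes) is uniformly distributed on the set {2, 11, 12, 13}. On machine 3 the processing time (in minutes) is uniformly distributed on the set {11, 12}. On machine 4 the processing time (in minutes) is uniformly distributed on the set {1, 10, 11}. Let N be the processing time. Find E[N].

E[N | machine 1] = (5+8+10+13+14)/5 = 10.
E[N | machine 2] = (2+11+12+13)/4 = 19/2.
E[N | machine 3] = (11+12)/2 = 23/2.
E[N | machine 4] = (1+10+11)/3 = 22/3.
E[N] = (1/4)·(10) + (1/4)·(19/2) + (1/4)·(23/2) + (1/4)·(22/3) = 115/12.

115/12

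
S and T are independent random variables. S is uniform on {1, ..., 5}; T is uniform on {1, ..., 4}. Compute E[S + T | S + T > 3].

P(S + T > 3) = 17/20.
Summing (S+T)·P(x,y) over outcomes with S + T > 3 gives 51/10.
E[S + T | S + T > 3] = (51/10) / (17/20) = 6.

6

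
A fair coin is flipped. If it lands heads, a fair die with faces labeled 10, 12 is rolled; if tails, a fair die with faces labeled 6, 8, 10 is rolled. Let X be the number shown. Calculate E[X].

E[X | heads] = (10+12)/2 = 11.
E[X | tails] = (6+8+10)/3 = 8.
By the law of total expectation,
E[X] = (1/2)·(11) + (1/2)·(8) = 19/2.

19/2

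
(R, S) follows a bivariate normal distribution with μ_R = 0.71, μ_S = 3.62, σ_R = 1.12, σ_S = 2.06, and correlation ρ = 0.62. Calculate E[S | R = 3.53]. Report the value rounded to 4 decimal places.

The regression of S on R has slope ρ·σ_S/σ_R and passes through (μ_R, μ_S).
E[S | R=3.53] = 3.62 + (0.62)·(2.06/1.12)·(3.53 − (0.71)) = 3.62 + (1.14036)·(2.82) = 6.8358.

6.8358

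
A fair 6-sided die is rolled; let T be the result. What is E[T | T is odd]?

Given T is odd, T is equally likely to be any of {1, 3, 5}.
E[T | T is odd] = (1 + 3 + 5) / 3 = 3.

3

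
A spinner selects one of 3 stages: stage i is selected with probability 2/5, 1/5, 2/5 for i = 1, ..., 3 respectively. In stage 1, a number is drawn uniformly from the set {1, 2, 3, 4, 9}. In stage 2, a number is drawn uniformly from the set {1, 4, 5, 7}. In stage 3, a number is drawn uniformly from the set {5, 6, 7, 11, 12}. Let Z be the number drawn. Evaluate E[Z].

113/20

E[Z | stage 1] = (1+2+3+4+9)/5 = 19/5.
E[Z | stage 2] = (1+4+5+7)/4 = 17/4.
E[Z | stage 3] = (5+6+7+11+12)/5 = 41/5.
By the law of total expectation,
E[Z] = (2/5)·(19/5) + (1/5)·(17/4) + (2/5)·(41/5) = 113/20.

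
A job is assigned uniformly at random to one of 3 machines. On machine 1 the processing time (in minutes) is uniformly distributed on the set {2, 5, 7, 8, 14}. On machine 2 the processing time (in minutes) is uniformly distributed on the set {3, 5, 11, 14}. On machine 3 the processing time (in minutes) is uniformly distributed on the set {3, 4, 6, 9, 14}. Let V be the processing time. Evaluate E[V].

E[V | machine 1] = (2+5+7+8+14)/5 = 36/5.
E[V | machine 2] = (3+5+11+14)/4 = 33/4.
E[V | machine 3] = (3+4+6+9+14)/5 = 36/5.
By the law of total expectation,
E[V] = (1/3)·(36/5) + (1/3)·(33/4) + (1/3)·(36/5) = 151/20.

151/20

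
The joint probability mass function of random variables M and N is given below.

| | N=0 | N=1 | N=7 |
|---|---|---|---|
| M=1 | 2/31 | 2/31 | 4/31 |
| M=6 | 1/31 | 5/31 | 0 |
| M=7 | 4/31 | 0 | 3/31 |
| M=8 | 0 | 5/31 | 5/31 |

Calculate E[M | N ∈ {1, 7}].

P(N ∈ {1, 7}) = 24/31.
Σ M·P over the event = 1·(2/31) + 1·(4/31) + 6·(5/31) + 7·(3/31) + 8·(5/31) + 8·(5/31) = 137/31.
E[M | N ∈ {1, 7}] = (137/31) / (24/31) = 137/24.

137/24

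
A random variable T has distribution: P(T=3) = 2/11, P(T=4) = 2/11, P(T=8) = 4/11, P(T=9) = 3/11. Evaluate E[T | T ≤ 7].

P(T ≤ 7) = 4/11.
Σ over the event: 3·2/11 + 4·2/11 = 14/11.
E[T | T ≤ 7] = (14/11) / (4/11) = 7/2.

7/2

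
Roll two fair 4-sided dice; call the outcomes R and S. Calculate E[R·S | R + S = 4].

Outcomes with R + S = 4: (1,3), (2,2), (3,1), each with probability 1/16.
E[R·S | R + S = 4] = (3 + 4 + 3) / 3 = 10/3.

10/3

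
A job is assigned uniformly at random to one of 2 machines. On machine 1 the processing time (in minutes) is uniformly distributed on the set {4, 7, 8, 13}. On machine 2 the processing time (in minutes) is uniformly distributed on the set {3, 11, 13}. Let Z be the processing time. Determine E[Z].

17/2

E[Z | machine 1] = (4+7+8+13)/4 = 8.
E[Z | machine 2] = (3+11+13)/3 = 9.
By the law of total expectation,
E[Z] = (1/2)·(8) + (1/2)·(9) = 17/2.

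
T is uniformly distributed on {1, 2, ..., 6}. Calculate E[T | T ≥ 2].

Given T ≥ 2, T is equally likely to be any of {2, 3, 4, 5, 6}.
E[T | T ≥ 2] = (2 + 3 + 4 + 5 + 6) / 5 = 4.

4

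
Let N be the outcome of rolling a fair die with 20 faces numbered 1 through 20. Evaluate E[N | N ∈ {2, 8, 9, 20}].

P(N ∈ {2, 8, 9, 20}) = 1/5.
Σ over the event: 2·1/20 + 8·1/20 + 9·1/20 + 20·1/20 = 39/20.
E[N | N ∈ {2, 8, 9, 20}] = (39/20) / (1/5) = 39/4.

39/4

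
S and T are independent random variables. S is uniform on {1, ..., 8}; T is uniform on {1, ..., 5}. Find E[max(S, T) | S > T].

29/5

P(S > T) = 5/8.
Summing max(S,T)·P(x,y) over outcomes with S > T gives 29/8.
E[max(S, T) | S > T] = (29/8) / (5/8) = 29/5.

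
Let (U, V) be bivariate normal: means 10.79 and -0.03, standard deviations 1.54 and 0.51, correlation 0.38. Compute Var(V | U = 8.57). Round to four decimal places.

For a bivariate normal, Var(V | U=x) = σ_V²(1 − ρ²).
Var(V | U=8.57) = (0.51)²·(1 − (0.38)²) = 0.2601·0.8556 = 0.2225.

0.2225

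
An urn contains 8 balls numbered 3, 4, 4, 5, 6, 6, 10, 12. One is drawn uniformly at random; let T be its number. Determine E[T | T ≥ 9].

P(T ≥ 9) = 1/4.
Σ over the event: 10·1/8 + 12·1/8 = 11/4.
E[T | T ≥ 9] = (11/4) / (1/4) = 11.

11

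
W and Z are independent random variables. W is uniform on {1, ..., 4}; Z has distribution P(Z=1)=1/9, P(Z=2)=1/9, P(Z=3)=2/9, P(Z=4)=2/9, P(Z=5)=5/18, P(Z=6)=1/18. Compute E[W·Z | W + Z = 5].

5

P(W + Z = 5) = 1/6.
Summing WZ·P(x,y) over outcomes with W + Z = 5 gives 5/6.
E[W·Z | W + Z = 5] = (5/6) / (1/6) = 5.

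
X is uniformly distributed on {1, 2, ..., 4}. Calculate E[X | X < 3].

3/2

Given X < 3, X is equally likely to be any of {1, 2}.
E[X | X < 3] = (1 + 2) / 2 = 3/2.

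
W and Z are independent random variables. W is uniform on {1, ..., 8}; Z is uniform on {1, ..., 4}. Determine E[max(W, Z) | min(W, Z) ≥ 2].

109/21

P(min(W, Z) ≥ 2) = 21/32.
Summing max(W,Z)·P(x,y) over outcomes with min(W, Z) ≥ 2 gives 109/32.
E[max(W, Z) | min(W, Z) ≥ 2] = (109/32) / (21/32) = 109/21.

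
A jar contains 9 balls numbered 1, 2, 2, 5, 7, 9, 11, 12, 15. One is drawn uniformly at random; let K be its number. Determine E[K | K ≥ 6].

54/5

P(K ≥ 6) = 5/9.
Σ over the event: 7·1/9 + 9·1/9 + 11·1/9 + 12·1/9 + 15·1/9 = 6.
E[K | K ≥ 6] = (6) / (5/9) = 54/5.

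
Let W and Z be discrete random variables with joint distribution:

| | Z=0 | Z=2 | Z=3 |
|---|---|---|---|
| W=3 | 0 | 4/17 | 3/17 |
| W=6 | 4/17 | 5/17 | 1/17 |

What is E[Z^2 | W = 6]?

P(W = 6) = 10/17.
Σ Z^2·P over the event = 0·(4/17) + 4·(5/17) + 9·(1/17) = 29/17.
E[Z^2 | W = 6] = (29/17) / (10/17) = 29/10.

29/10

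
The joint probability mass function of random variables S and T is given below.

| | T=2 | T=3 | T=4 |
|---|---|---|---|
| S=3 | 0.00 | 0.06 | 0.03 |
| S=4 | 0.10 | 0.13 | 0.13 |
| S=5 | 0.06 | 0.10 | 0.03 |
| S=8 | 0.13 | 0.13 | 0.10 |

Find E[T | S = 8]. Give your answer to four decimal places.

P(S = 8) = 0.36.
Σ T·P over the event = 2·(0.13) + 3·(0.13) + 4·(0.10) = 1.05.
E[T | S = 8] = (1.05) / (0.36) = 2.9167.

2.9167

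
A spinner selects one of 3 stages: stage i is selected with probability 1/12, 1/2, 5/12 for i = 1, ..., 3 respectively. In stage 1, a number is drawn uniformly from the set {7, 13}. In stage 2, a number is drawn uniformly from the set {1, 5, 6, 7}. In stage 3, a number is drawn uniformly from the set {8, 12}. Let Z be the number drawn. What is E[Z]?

59/8

E[Z | stage 1] = (7+13)/2 = 10.
E[Z | stage 2] = (1+5+6+7)/4 = 19/4.
E[Z | stage 3] = (8+12)/2 = 10.
By the law of total expectation,
E[Z] = (1/12)·(10) + (1/2)·(19/4) + (5/12)·(10) = 59/8.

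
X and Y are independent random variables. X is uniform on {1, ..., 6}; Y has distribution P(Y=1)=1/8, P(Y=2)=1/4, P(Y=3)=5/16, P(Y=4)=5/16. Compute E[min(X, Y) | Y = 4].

3

P(Y = 4) = 5/16.
Summing min(X,Y)·P(x,y) over outcomes with Y = 4 gives 15/16.
E[min(X, Y) | Y = 4] = (15/16) / (5/16) = 3.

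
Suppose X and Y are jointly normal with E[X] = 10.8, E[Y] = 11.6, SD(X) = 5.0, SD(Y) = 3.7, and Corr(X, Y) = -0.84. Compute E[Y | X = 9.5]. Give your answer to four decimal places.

12.4081

E[Y | X=x] = μ_Y + ρ(σ_Y/σ_X)(x − μ_X) for jointly normal variables.
E[Y | X=9.5] = 11.6 + (-0.84)·(3.7/5.0)·(9.5 − (10.8)) = 11.6 + (-0.6216)·(-1.3) = 12.4081.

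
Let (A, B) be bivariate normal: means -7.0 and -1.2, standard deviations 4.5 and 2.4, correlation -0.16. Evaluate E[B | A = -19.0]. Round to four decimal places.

-0.1760

The regression of B on A has slope ρ·σ_B/σ_A and passes through (μ_A, μ_B).
E[B | A=-19.0] = -1.2 + (-0.16)·(2.4/4.5)·(-19.0 − (-7.0)) = -1.2 + (-0.085333)·(-12) = -0.1760.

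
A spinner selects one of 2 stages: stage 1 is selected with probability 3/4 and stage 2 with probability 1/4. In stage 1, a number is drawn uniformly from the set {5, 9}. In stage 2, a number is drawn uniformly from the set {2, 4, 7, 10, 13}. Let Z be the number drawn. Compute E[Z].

E[Z | stage 1] = (5+9)/2 = 7.
E[Z | stage 2] = (2+4+7+10+13)/5 = 36/5.
E[Z] = (3/4)·(7) + (1/4)·(36/5) = 141/20.

141/20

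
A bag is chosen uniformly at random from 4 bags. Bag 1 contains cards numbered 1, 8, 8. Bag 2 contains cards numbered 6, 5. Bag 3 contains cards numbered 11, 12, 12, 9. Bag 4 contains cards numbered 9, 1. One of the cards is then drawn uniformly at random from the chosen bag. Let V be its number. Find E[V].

E[V | bag 1] = (1+8+8)/3 = 17/3.
E[V | bag 2] = (6+5)/2 = 11/2.
E[V | bag 3] = (11+12+12+9)/4 = 11.
E[V | bag 4] = (9+1)/2 = 5.
E[V] = (1/4)·(17/3) + (1/4)·(11/2) + (1/4)·(11) + (1/4)·(5) = 163/24.

163/24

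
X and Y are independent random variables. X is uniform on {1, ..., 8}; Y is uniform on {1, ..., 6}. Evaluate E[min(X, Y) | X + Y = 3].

1

Outcomes with X + Y = 3: (1,2), (2,1), each with probability 1/48.
E[min(X, Y) | X + Y = 3] = (1 + 1) / 2 = 1.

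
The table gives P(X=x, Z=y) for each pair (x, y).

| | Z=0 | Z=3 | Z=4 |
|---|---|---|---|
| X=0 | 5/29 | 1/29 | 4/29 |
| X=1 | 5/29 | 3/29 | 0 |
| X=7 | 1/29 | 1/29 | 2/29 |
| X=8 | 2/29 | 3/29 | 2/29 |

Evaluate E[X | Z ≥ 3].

P(Z ≥ 3) = 16/29.
Σ X·P over the event = 0·(1/29) + 0·(4/29) + 1·(3/29) + 7·(1/29) + 7·(2/29) + 8·(3/29) + 8·(2/29) = 64/29.
E[X | Z ≥ 3] = (64/29) / (16/29) = 4.

4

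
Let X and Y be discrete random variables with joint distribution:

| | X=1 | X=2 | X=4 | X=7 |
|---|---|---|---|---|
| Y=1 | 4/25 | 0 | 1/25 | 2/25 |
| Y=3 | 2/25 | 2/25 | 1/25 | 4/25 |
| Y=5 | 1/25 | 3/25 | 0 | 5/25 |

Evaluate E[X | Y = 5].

P(Y = 5) = 9/25.
Σ X·P over the event = 1·(1/25) + 2·(3/25) + 7·(5/25) = 42/25.
E[X | Y = 5] = (42/25) / (9/25) = 14/3.

14/3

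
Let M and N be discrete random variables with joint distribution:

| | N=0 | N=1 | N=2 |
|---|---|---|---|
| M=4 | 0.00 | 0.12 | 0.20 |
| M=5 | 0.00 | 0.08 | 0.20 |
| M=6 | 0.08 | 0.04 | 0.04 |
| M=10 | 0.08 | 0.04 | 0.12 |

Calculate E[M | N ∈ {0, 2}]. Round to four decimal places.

P(N ∈ {0, 2}) = 0.72.
Σ M·P over the event = 4·(0.20) + 5·(0.20) + 6·(0.08) + 6·(0.04) + 10·(0.08) + 10·(0.12) = 4.52.
E[M | N ∈ {0, 2}] = (4.52) / (0.72) = 6.2778.

6.2778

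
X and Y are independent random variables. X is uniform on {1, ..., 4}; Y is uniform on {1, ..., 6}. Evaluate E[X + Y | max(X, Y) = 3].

24/5

Outcomes with max(X, Y) = 3: (1,3), (2,3), (3,1), (3,2), (3,3), each with probability 1/24.
E[X + Y | max(X, Y) = 3] = (4 + 5 + 4 + 5 + 6) / 5 = 24/5.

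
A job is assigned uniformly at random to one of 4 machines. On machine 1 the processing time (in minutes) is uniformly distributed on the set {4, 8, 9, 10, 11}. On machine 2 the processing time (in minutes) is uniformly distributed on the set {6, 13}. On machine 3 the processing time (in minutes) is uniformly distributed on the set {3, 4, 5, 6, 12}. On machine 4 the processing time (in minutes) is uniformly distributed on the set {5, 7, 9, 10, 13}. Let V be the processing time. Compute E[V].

E[V | machine 1] = (4+8+9+10+11)/5 = 42/5.
E[V | machine 2] = (6+13)/2 = 19/2.
E[V | machine 3] = (3+4+5+6+12)/5 = 6.
E[V | machine 4] = (5+7+9+10+13)/5 = 44/5.
By the law of total expectation,
E[V] = (1/4)·(42/5) + (1/4)·(19/2) + (1/4)·(6) + (1/4)·(44/5) = 327/40.

327/40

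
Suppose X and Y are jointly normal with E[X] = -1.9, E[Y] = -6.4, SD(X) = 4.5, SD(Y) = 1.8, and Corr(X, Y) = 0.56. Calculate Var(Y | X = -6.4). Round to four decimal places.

For a bivariate normal, Var(Y | X=x) = σ_Y²(1 − ρ²).
Var(Y | X=-6.4) = (1.8)²·(1 − (0.56)²) = 3.24·0.6864 = 2.2239.

2.2239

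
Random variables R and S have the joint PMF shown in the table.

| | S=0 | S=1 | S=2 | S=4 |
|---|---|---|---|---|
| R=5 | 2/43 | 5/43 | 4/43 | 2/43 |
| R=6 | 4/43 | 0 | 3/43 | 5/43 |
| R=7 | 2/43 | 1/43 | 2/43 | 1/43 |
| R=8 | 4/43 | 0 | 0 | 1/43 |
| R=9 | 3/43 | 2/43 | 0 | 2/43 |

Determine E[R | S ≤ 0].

107/15

P(S ≤ 0) = 15/43.
Σ R·P over the event = 5·(2/43) + 6·(4/43) + 7·(2/43) + 8·(4/43) + 9·(3/43) = 107/43.
E[R | S ≤ 0] = (107/43) / (15/43) = 107/15.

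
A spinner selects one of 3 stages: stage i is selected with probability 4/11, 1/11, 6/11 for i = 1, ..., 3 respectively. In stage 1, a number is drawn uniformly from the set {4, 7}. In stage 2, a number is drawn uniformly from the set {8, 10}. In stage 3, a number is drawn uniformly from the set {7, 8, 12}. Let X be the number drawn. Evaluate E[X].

E[X | stage 1] = (4+7)/2 = 11/2.
E[X | stage 2] = (8+10)/2 = 9.
E[X | stage 3] = (7+8+12)/3 = 9.
By the law of total expectation,
E[X] = (4/11)·(11/2) + (1/11)·(9) + (6/11)·(9) = 85/11.

85/11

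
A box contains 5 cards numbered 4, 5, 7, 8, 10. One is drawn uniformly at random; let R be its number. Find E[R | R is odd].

P(R is odd) = 2/5.
Σ over the event: 5·1/5 + 7·1/5 = 12/5.
E[R | R is odd] = (12/5) / (2/5) = 6.

6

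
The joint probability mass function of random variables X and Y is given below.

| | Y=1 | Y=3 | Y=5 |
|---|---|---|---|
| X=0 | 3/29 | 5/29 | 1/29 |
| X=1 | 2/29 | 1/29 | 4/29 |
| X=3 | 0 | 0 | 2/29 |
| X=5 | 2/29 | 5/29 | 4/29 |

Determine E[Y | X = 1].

25/7

P(X = 1) = 7/29.
Σ Y·P over the event = 1·(2/29) + 3·(1/29) + 5·(4/29) = 25/29.
E[Y | X = 1] = (25/29) / (7/29) = 25/7.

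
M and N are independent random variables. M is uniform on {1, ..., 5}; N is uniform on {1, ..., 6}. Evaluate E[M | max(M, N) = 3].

12/5

Outcomes with max(M, N) = 3: (1,3), (2,3), (3,1), (3,2), (3,3), each with probability 1/30.
E[M | max(M, N) = 3] = (1 + 2 + 3 + 3 + 3) / 5 = 12/5.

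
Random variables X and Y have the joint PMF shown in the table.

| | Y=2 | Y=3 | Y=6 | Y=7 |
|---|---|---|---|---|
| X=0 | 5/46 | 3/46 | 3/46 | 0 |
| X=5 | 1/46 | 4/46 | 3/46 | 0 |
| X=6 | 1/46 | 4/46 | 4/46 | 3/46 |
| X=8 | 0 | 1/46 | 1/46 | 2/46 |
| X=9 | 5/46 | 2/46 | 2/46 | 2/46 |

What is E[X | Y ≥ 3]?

11/2

P(Y ≥ 3) = 17/23.
Summing X·P(X=x,Y=y) over the conditioning event gives 187/46.
E[X | Y ≥ 3] = (187/46) / (17/23) = 11/2.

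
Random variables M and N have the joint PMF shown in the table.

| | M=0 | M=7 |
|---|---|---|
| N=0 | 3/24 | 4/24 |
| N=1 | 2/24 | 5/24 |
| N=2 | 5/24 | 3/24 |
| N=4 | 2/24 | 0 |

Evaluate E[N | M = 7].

P(M = 7) = 1/2.
Σ N·P over the event = 0·(4/24) + 1·(5/24) + 2·(3/24) = 11/24.
E[N | M = 7] = (11/24) / (1/2) = 11/12.

11/12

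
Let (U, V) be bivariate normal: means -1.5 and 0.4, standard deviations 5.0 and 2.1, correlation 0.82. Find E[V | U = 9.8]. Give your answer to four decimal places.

The regression of V on U has slope ρ·σ_V/σ_U and passes through (μ_U, μ_V).
E[V | U=9.8] = 0.4 + (0.82)·(2.1/5.0)·(9.8 − (-1.5)) = 0.4 + (0.3444)·(11.3) = 4.2917.

4.2917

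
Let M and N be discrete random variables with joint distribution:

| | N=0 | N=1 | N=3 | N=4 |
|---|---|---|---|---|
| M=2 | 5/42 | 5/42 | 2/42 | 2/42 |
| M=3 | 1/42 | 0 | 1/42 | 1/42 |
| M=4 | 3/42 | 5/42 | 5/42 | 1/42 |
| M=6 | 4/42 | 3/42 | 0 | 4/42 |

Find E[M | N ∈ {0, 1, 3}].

62/17

P(N ∈ {0, 1, 3}) = 17/21.
Summing M·P(M=x,N=y) over the conditioning event gives 62/21.
E[M | N ∈ {0, 1, 3}] = (62/21) / (17/21) = 62/17.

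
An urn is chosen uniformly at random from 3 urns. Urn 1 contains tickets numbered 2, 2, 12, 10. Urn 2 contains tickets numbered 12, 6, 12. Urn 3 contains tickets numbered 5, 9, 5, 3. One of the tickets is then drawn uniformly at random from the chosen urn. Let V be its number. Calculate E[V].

22/3

E[V | urn 1] = (2+2+12+10)/4 = 13/2.
E[V | urn 2] = (12+6+12)/3 = 10.
E[V | urn 3] = (5+9+5+3)/4 = 11/2.
By the law of total expectation,
E[V] = (1/3)·(13/2) + (1/3)·(10) + (1/3)·(11/2) = 22/3.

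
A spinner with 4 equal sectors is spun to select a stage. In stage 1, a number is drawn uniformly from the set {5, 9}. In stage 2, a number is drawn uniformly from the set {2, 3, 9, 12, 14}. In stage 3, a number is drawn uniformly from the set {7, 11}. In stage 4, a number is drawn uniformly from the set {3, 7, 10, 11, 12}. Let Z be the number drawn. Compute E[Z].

E[Z | stage 1] = (5+9)/2 = 7.
E[Z | stage 2] = (2+3+9+12+14)/5 = 8.
E[Z | stage 3] = (7+11)/2 = 9.
E[Z | stage 4] = (3+7+10+11+12)/5 = 43/5.
By the law of total expectation,
E[Z] = (1/4)·(7) + (1/4)·(8) + (1/4)·(9) + (1/4)·(43/5) = 163/20.

163/20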